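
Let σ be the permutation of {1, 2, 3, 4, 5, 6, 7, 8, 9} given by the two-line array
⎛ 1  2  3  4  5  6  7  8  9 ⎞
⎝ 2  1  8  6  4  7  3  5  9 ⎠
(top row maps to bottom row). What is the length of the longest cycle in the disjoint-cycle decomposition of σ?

6

Decomposing into disjoint cycles gives (1 2)(3 8 5 4 6 7); the longest has length 6.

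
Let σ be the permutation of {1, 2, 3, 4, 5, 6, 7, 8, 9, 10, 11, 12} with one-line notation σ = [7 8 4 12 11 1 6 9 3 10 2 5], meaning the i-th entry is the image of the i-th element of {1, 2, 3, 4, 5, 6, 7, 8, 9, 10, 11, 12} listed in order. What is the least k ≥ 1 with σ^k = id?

Decomposing into disjoint cycles gives cycle lengths 8, 3, 1.
The order is lcm(8, 3) = 24.

24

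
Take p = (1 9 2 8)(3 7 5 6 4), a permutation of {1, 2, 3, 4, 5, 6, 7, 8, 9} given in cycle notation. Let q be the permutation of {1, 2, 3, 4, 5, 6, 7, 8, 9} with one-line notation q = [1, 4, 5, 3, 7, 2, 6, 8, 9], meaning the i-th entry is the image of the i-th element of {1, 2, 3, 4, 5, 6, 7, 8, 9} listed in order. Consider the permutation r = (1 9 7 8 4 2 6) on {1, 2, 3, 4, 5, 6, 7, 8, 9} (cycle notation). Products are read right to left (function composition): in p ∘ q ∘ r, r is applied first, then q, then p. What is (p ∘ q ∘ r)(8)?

(p ∘ q ∘ r)(8) = p(q(r(8))). r(8) = 4, then q(4) = 3, then p(3) = 7, so the result is 7.

7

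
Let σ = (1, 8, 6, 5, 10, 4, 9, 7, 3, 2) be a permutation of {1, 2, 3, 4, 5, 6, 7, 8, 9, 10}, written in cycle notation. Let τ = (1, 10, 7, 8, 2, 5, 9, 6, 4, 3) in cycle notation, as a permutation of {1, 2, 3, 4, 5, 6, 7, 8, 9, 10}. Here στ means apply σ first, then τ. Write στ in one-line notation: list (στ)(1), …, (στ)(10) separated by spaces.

2 10 5 6 7 9 1 4 8 3

(στ)(x) = τ(σ(x)). Computing each image: τ(σ(1)) = τ(8) = 2, τ(σ(2)) = τ(1) = 10, τ(σ(3)) = τ(2) = 5, τ(σ(4)) = τ(9) = 6, τ(σ(5)) = τ(10) = 7, τ(σ(6)) = τ(5) = 9, τ(σ(7)) = τ(3) = 1, τ(σ(8)) = τ(6) = 4, τ(σ(9)) = τ(7) = 8, τ(σ(10)) = τ(4) = 3.
Hence στ = [2 10 5 6 7 9 1 4 8 3].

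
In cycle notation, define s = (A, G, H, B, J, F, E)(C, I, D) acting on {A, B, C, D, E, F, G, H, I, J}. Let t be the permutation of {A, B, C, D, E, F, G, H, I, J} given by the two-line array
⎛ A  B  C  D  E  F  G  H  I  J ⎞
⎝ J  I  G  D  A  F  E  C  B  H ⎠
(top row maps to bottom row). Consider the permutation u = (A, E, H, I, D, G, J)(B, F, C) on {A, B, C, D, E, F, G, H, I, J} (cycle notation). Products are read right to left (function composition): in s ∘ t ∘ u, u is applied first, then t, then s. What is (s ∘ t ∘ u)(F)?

(s ∘ t ∘ u)(F) = s(t(u(F))). u(F) = C, then t(C) = G, then s(G) = H, so the result is H.

H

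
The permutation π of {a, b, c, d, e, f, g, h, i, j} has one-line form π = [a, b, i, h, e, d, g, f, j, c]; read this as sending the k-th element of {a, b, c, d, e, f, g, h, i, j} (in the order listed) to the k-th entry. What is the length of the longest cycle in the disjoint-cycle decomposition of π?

3

Decomposing into disjoint cycles gives (c i j)(d h f); the longest has length 3.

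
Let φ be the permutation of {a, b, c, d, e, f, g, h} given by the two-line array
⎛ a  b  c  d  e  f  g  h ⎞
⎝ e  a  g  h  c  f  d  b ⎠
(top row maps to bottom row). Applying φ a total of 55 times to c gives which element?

e

Tracing c → g → … returns to c after 7 steps, so c lies in a 7-cycle (a e c g d h b).
On a 7-cycle, φ^7 is the identity, so φ^55 = φ^6 there (55 ≡ 6 mod 7).
Advancing 6 steps from c: c → g → d → h → b → a → e.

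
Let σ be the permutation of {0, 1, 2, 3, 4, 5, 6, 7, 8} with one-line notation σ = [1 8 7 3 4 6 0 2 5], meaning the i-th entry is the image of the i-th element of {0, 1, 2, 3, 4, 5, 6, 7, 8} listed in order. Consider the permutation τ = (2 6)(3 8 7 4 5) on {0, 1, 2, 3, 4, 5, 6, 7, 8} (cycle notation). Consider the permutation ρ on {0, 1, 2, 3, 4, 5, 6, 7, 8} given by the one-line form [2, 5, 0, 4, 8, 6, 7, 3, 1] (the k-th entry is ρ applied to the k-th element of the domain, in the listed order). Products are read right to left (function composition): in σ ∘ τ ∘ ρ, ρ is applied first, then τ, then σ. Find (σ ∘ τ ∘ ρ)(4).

(σ ∘ τ ∘ ρ)(4) = σ(τ(ρ(4))). ρ(4) = 8, then τ(8) = 7, then σ(7) = 2, so the result is 2.

2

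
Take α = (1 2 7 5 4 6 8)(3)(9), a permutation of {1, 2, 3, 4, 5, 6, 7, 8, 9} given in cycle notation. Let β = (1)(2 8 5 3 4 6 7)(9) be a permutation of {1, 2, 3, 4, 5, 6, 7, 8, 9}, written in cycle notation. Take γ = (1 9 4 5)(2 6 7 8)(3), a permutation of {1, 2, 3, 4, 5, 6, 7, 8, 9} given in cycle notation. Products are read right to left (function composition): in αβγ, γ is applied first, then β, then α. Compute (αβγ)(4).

3

Apply the permutations in order: γ(4) = 5, then β(5) = 3, then α(3) = 3. So (αβγ)(4) = 3.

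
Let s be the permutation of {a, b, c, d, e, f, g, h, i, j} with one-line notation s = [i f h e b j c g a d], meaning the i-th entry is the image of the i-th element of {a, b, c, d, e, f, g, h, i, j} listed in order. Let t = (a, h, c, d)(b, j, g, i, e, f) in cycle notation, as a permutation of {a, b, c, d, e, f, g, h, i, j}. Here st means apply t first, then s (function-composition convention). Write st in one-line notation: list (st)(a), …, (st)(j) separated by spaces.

g d e i j f a h b c

(st)(x) = s(t(x)). Computing each image: s(t(a)) = s(h) = g, s(t(b)) = s(j) = d, s(t(c)) = s(d) = e, s(t(d)) = s(a) = i, s(t(e)) = s(f) = j, s(t(f)) = s(b) = f, s(t(g)) = s(i) = a, s(t(h)) = s(c) = h, s(t(i)) = s(e) = b, s(t(j)) = s(g) = c.
Hence st = [g d e i j f a h b c].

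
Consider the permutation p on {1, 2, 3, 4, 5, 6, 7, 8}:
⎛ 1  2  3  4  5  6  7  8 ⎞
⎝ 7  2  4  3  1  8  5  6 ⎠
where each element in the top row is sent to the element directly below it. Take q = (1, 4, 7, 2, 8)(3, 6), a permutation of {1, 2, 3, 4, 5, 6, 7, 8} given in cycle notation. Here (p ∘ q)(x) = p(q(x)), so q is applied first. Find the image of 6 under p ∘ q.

4

(p ∘ q)(6) = p(q(6)). q(6) = 3, then p(3) = 4. So (p ∘ q)(6) = 4.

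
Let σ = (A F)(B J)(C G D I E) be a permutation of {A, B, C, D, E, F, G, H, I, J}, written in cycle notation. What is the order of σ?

The cycle type of σ is (5, 2, 2, 1).
The order is lcm(5, 2, 2) = 10.

10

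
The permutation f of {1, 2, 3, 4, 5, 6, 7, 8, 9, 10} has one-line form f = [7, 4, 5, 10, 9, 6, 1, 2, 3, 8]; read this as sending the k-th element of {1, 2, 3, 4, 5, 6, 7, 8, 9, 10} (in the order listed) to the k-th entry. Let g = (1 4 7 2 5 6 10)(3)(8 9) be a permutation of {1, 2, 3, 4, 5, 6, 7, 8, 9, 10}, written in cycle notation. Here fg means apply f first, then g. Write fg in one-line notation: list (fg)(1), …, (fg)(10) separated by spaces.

2 7 6 1 8 10 4 5 3 9

For each element, apply f then g: 1 → 7 → 2; 2 → 4 → 7; 3 → 5 → 6; 4 → 10 → 1; 5 → 9 → 8; 6 → 6 → 10; 7 → 1 → 4; 8 → 2 → 5; 9 → 3 → 3; 10 → 8 → 9.
Collecting the images, fg = [2 7 6 1 8 10 4 5 3 9].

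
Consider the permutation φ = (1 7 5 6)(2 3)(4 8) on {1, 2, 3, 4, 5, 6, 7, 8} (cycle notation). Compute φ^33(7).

7 lies in the 4-cycle (1 7 5 6).
Powers repeat with period 4 on this cycle, and 33 mod 4 = 1, so φ^33(7) = φ^1(7).
Stepping 1 place around the cycle: 7 → 5.

5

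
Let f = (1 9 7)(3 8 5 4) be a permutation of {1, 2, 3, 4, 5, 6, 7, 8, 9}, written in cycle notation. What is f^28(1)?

9

1 lies in the 3-cycle (1 9 7).
Since the cycle has length 3, f^28 acts on it the same as f^1 (28 mod 3 = 1).
Stepping 1 place around the cycle: 1 → 9.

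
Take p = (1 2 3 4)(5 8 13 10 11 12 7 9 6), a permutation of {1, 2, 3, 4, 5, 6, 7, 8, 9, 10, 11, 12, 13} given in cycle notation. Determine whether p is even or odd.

The cycle lengths are 9, 4.
A cycle is odd iff its length is even; p has 1 even-length cycle, so sgn(p) = (−1)^1 and p is odd.

odd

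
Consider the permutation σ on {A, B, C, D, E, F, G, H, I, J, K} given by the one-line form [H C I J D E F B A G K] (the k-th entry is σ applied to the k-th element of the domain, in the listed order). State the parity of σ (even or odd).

In disjoint-cycle form the cycle lengths are 5, 5, 1.
A cycle of length ℓ contributes ℓ−1 transpositions, so σ is a product of 4 + 4 = 8 transpositions — even.

even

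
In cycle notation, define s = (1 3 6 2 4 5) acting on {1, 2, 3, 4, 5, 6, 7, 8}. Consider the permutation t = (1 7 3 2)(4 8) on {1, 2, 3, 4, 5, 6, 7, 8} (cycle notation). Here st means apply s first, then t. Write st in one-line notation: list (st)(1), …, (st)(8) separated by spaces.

2 8 6 5 7 1 3 4

(st)(x) = t(s(x)). Computing each image: t(s(1)) = t(3) = 2, t(s(2)) = t(4) = 8, t(s(3)) = t(6) = 6, t(s(4)) = t(5) = 5, t(s(5)) = t(1) = 7, t(s(6)) = t(2) = 1, t(s(7)) = t(7) = 3, t(s(8)) = t(8) = 4.
Hence st = [2 8 6 5 7 1 3 4].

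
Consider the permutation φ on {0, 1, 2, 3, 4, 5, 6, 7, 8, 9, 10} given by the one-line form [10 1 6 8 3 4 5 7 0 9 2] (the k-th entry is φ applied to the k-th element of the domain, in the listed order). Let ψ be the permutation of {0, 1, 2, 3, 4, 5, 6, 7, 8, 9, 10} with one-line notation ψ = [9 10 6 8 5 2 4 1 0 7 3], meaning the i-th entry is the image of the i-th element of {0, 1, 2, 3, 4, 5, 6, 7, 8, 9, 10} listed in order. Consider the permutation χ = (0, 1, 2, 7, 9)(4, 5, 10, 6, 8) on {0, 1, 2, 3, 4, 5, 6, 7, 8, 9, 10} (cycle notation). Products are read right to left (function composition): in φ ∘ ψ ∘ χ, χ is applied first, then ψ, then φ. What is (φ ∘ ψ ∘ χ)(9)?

9

(φ ∘ ψ ∘ χ)(9) = φ(ψ(χ(9))). χ(9) = 0, then ψ(0) = 9, then φ(9) = 9, so the result is 9.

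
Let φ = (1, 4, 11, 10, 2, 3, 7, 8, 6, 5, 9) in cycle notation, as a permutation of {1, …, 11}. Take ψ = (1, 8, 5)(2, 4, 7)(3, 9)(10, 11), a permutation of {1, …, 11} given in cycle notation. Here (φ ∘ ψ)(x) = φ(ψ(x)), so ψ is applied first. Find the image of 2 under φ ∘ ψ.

11

ψ(2) = 4, then φ(4) = 11; composing gives (φ ∘ ψ)(2) = 11.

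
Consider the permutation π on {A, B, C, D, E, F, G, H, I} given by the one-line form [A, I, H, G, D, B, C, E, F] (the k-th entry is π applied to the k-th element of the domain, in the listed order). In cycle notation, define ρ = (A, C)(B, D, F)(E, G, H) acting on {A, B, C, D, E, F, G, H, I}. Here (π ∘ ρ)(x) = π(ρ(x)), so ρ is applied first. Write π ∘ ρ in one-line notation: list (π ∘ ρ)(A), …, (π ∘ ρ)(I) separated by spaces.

(π ∘ ρ)(x) = π(ρ(x)). Computing each image: π(ρ(A)) = π(C) = H, π(ρ(B)) = π(D) = G, π(ρ(C)) = π(A) = A, π(ρ(D)) = π(F) = B, π(ρ(E)) = π(G) = C, π(ρ(F)) = π(B) = I, π(ρ(G)) = π(H) = E, π(ρ(H)) = π(E) = D, π(ρ(I)) = π(I) = F.
Hence π ∘ ρ = [H G A B C I E D F].

H G A B C I E D F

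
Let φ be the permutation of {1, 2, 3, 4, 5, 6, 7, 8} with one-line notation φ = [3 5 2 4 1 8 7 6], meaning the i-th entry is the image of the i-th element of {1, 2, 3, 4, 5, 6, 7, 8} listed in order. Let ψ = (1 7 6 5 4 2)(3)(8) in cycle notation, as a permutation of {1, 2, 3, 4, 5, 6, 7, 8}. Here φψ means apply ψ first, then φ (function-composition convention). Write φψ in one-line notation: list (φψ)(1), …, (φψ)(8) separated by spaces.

(φψ)(x) = φ(ψ(x)). Computing each image: φ(ψ(1)) = φ(7) = 7, φ(ψ(2)) = φ(1) = 3, φ(ψ(3)) = φ(3) = 2, φ(ψ(4)) = φ(2) = 5, φ(ψ(5)) = φ(4) = 4, φ(ψ(6)) = φ(5) = 1, φ(ψ(7)) = φ(6) = 8, φ(ψ(8)) = φ(8) = 6.
Hence φψ = [7 3 2 5 4 1 8 6].

7 3 2 5 4 1 8 6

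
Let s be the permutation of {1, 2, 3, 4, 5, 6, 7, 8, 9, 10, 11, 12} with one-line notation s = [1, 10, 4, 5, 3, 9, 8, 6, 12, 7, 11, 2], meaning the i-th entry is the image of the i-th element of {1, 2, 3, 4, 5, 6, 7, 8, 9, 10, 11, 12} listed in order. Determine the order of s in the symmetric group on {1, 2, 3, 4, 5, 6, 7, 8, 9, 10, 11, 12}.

Decomposing into disjoint cycles gives cycle lengths 7, 3, 1, 1.
The order is lcm(7, 3) = 21.

21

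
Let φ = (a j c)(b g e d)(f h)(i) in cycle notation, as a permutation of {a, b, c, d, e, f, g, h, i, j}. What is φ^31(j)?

c

j lies in the 3-cycle (a j c).
Powers repeat with period 3 on this cycle, and 31 mod 3 = 1, so φ^31(j) = φ^1(j).
Advancing 1 step from j: j → c.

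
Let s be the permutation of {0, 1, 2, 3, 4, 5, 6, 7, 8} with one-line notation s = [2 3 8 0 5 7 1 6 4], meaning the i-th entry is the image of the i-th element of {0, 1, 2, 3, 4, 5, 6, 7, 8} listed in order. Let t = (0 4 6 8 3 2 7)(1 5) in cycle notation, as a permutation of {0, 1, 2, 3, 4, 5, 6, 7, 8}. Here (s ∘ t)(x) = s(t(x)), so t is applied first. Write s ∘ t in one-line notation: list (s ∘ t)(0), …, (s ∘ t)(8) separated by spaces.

5 7 6 8 1 3 4 2 0

Chase each element through t then s: 0 → 4 → 5; 1 → 5 → 7; 2 → 7 → 6; 3 → 2 → 8; 4 → 6 → 1; 5 → 1 → 3; 6 → 8 → 4; 7 → 0 → 2; 8 → 3 → 0.
Collecting the images, s ∘ t = [5 7 6 8 1 3 4 2 0].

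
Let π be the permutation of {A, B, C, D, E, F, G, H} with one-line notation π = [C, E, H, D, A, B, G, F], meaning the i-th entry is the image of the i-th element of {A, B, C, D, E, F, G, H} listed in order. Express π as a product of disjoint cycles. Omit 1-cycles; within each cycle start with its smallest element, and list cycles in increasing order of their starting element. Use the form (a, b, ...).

Start at A and follow images: A → C → H → F → B → E → A, giving the cycle (A, C, H, F, B, E).
Repeating from the next unused element and collecting all non-trivial cycles gives (A, C, H, F, B, E).

(A, C, H, F, B, E)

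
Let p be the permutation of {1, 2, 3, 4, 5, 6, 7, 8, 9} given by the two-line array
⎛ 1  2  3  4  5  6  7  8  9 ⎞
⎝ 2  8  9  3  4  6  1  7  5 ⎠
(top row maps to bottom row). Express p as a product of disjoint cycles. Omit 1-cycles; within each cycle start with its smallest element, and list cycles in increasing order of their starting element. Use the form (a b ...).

Iterating p from 1 gives 1 → 2 → 8 → 7 → 1; that is the 4-cycle (1 2 8 7).
Repeating from the next unused element and collecting all non-trivial cycles gives (1 2 8 7)(3 9 5 4).

(1 2 8 7)(3 9 5 4)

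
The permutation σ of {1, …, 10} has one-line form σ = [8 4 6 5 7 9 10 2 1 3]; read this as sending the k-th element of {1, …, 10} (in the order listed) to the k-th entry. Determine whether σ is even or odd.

In disjoint-cycle form the cycle lengths are 10.
A cycle is odd iff its length is even; σ has 1 even-length cycle, so sgn(σ) = (−1)^1 and σ is odd.

odd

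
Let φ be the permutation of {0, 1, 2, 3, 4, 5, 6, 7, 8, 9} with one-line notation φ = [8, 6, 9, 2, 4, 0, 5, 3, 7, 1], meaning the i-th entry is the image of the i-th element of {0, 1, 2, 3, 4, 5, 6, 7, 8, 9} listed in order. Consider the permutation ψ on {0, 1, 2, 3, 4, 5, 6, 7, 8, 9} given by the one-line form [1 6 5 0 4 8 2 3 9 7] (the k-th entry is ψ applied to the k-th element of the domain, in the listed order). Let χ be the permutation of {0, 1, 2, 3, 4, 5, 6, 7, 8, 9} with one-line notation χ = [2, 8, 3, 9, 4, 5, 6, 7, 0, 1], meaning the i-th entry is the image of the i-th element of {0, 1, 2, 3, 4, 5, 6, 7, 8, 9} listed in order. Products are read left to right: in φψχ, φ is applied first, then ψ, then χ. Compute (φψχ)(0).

Apply the permutations in order: φ(0) = 8, then ψ(8) = 9, then χ(9) = 1. So (φψχ)(0) = 1.

1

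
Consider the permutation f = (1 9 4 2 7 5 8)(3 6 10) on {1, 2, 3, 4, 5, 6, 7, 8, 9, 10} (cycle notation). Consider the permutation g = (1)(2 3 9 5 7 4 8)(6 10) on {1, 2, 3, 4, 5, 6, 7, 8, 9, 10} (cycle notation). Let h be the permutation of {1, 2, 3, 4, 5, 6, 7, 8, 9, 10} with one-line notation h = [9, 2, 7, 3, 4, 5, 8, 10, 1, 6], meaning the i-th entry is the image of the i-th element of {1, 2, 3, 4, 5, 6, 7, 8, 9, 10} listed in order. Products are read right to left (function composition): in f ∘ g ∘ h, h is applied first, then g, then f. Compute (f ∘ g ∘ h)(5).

(f ∘ g ∘ h)(5) = f(g(h(5))). h(5) = 4, then g(4) = 8, then f(8) = 1, so the result is 1.

1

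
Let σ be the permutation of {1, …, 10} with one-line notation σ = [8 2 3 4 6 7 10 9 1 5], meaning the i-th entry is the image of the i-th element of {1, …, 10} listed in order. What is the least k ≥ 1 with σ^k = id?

The disjoint-cycle form of σ has cycle lengths 4, 3, 1, 1, 1.
Since disjoint cycles commute, ord(σ) = lcm(4, 3) = 12.

12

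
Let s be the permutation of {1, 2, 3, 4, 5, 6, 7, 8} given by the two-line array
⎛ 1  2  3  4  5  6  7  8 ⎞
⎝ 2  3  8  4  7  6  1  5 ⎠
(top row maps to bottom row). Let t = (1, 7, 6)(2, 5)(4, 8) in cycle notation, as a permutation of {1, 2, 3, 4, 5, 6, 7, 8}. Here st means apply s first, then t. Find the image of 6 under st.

First apply s: s(6) = 6, then t(6) = 1. Thus (st)(6) = 1.

1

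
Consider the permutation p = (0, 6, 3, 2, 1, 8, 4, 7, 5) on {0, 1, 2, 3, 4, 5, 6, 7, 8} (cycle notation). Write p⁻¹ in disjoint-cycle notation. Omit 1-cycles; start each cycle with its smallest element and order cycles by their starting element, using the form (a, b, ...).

(0, 5, 7, 4, 8, 1, 2, 3, 6)

The inverse reverses each cycle.
Reversing each cycle of p and rotating so the smallest element leads gives (0, 5, 7, 4, 8, 1, 2, 3, 6).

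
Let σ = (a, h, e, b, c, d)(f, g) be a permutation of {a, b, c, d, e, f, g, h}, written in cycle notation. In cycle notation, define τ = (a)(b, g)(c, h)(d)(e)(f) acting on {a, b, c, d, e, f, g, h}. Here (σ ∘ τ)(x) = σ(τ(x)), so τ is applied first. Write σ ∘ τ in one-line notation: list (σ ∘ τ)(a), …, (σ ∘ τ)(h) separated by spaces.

h f e a b g c d

Chase each element through τ then σ: a → a → h; b → g → f; c → h → e; d → d → a; e → e → b; f → f → g; g → b → c; h → c → d.
So σ ∘ τ in one-line form is h f e a b g c d.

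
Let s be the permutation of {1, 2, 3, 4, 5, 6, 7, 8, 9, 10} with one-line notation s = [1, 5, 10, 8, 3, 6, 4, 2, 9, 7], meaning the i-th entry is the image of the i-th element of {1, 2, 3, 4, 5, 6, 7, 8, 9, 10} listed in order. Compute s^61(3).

2

Tracing 3 → 10 → … returns to 3 after 7 steps, so 3 lies in a 7-cycle (2, 5, 3, 10, 7, 4, 8).
Powers repeat with period 7 on this cycle, and 61 mod 7 = 5, so s^61(3) = s^5(3).
Advancing 5 steps from 3: 3 → 10 → 7 → 4 → 8 → 2.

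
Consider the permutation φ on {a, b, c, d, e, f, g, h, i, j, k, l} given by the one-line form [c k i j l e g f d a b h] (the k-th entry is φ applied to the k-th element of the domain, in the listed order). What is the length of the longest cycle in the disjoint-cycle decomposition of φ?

Decomposing into disjoint cycles gives (a c i d j)(b k)(e l h f); the longest has length 5.

5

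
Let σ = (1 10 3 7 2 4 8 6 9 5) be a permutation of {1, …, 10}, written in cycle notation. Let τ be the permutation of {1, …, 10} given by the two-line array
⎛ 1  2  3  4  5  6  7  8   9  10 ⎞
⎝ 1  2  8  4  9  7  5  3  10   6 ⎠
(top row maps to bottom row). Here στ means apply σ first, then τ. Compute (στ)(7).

(στ)(7) = τ(σ(7)). σ(7) = 2, then τ(2) = 2. So (στ)(7) = 2.

2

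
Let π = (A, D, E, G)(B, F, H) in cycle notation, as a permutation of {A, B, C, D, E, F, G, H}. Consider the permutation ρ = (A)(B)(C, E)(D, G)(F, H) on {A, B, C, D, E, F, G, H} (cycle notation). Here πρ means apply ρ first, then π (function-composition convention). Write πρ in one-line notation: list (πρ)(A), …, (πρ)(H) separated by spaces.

(πρ)(x) = π(ρ(x)). Computing each image: π(ρ(A)) = π(A) = D, π(ρ(B)) = π(B) = F, π(ρ(C)) = π(E) = G, π(ρ(D)) = π(G) = A, π(ρ(E)) = π(C) = C, π(ρ(F)) = π(H) = B, π(ρ(G)) = π(D) = E, π(ρ(H)) = π(F) = H.
Hence πρ = [D F G A C B E H].

D F G A C B E H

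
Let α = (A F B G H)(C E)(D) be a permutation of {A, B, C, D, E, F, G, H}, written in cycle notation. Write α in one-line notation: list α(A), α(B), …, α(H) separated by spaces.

Each element maps to the next entry in its cycle (wrapping to the front): A→F, B→G, C→E, D→D, E→C, F→B, G→H, H→A.
Listing these in domain order gives F G E D C B H A.

F G E D C B H A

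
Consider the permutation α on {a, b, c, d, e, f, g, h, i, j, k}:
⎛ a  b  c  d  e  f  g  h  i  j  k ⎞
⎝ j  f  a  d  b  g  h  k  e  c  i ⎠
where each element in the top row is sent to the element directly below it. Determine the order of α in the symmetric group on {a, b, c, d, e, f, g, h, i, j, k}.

21

Decomposing into disjoint cycles gives cycle lengths 7, 3, 1.
The order of α is the least common multiple of its cycle lengths: lcm(7, 3) = 21.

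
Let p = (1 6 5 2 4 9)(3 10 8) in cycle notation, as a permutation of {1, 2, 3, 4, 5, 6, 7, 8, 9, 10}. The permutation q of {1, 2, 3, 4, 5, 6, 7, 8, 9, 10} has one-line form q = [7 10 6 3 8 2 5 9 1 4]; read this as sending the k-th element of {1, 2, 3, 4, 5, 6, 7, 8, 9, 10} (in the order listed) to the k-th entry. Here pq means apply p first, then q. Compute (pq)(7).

p(7) = 7, then q(7) = 5; composing gives (pq)(7) = 5.

5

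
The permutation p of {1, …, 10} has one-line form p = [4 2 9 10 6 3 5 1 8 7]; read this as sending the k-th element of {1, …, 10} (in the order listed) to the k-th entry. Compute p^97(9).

Tracing 9 → 8 → … returns to 9 after 9 steps, so 9 lies in a 9-cycle (1, 4, 10, 7, 5, 6, 3, 9, 8).
On a 9-cycle, p^9 is the identity, so p^97 = p^7 there (97 ≡ 7 mod 9).
Stepping 7 places around the cycle: 9 → 8 → 1 → 4 → 10 → 7 → 5 → 6.

6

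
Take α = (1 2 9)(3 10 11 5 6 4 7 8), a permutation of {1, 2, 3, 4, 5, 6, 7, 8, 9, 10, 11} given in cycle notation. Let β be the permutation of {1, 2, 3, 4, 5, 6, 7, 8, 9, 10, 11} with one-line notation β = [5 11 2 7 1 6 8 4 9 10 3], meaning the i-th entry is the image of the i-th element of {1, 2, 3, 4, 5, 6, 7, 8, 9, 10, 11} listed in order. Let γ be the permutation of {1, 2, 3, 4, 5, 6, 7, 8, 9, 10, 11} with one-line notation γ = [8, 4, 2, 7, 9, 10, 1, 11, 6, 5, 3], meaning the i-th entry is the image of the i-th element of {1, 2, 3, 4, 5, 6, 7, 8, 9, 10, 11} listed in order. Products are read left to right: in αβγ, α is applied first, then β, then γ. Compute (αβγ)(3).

5

Apply the permutations in order: α(3) = 10, then β(10) = 10, then γ(10) = 5. So (αβγ)(3) = 5.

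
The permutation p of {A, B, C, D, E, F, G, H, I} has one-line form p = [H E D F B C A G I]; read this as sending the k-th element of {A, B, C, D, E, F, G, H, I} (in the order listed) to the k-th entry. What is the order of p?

Writing p as disjoint cycles, the cycle lengths are 3, 3, 2, 1.
Since disjoint cycles commute, ord(p) = lcm(3, 3, 2) = 6.

6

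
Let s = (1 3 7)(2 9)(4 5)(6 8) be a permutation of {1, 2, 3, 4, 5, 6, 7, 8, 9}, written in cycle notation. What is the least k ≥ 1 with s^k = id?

6

The disjoint cycles have lengths 3, 2, 2, 2.
Since disjoint cycles commute, ord(s) = lcm(3, 2, 2, 2) = 6.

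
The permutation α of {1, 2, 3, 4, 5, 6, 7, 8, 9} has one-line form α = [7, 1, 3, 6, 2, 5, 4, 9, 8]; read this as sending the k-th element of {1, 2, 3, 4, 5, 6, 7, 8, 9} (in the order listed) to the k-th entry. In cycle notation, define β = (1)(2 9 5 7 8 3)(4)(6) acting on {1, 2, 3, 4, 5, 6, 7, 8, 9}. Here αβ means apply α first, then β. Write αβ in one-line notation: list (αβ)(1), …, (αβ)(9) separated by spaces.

(αβ)(x) = β(α(x)). Computing each image: β(α(1)) = β(7) = 8, β(α(2)) = β(1) = 1, β(α(3)) = β(3) = 2, β(α(4)) = β(6) = 6, β(α(5)) = β(2) = 9, β(α(6)) = β(5) = 7, β(α(7)) = β(4) = 4, β(α(8)) = β(9) = 5, β(α(9)) = β(8) = 3.
Hence αβ = [8 1 2 6 9 7 4 5 3].

8 1 2 6 9 7 4 5 3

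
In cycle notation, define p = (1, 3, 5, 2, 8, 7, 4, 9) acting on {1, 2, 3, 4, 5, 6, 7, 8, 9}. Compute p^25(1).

1 lies in the 8-cycle (1, 3, 5, 2, 8, 7, 4, 9).
Powers repeat with period 8 on this cycle, and 25 mod 8 = 1, so p^25(1) = p^1(1).
Stepping 1 place around the cycle: 1 → 3.

3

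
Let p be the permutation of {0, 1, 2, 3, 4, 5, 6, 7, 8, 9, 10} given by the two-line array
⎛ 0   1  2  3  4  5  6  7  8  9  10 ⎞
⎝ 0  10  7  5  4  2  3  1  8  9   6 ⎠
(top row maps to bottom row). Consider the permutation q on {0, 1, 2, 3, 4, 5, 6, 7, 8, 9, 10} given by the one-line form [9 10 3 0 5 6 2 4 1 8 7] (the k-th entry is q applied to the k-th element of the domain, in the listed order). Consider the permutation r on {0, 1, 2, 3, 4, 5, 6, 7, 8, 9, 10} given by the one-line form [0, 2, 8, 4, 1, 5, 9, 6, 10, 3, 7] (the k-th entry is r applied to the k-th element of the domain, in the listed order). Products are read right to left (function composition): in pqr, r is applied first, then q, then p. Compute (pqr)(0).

9

(pqr)(0) = p(q(r(0))). r(0) = 0, then q(0) = 9, then p(9) = 9, so the result is 9.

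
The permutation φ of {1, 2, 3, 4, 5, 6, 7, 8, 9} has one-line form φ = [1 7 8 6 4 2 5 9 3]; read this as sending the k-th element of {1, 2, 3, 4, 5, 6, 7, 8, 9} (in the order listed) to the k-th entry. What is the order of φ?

15

The disjoint-cycle form of φ has cycle lengths 5, 3, 1.
The order is lcm(5, 3) = 15.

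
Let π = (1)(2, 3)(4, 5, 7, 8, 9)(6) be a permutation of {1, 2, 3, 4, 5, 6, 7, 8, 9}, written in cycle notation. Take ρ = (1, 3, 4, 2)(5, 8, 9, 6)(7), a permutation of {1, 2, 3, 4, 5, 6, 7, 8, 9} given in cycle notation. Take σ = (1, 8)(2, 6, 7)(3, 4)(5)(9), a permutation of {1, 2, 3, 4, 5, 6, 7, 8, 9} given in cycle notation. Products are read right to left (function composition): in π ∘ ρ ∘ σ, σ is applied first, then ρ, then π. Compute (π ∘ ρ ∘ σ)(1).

4

(π ∘ ρ ∘ σ)(1) = π(ρ(σ(1))). σ(1) = 8, then ρ(8) = 9, then π(9) = 4, so the result is 4.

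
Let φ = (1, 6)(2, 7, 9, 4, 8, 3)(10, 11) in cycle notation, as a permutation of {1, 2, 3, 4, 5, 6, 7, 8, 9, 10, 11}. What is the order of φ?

6

The cycle type of φ is (6, 2, 2, 1).
The order is lcm(6, 2, 2) = 6.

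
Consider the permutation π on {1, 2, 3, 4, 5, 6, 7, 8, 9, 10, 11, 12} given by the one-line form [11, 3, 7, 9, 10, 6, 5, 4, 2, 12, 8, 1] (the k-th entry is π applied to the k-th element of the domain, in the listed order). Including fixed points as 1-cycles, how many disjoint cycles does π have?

2

The cycle decomposition is (1, 11, 8, 4, 9, 2, 3, 7, 5, 10, 12)(6), which has 2 cycles (counting 1-cycles).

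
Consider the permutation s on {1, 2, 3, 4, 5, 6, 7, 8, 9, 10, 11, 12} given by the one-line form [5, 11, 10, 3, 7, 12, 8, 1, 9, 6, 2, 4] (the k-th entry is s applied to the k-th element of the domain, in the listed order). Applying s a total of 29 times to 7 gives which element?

8

Tracing 7 → 8 → … returns to 7 after 4 steps, so 7 lies in a 4-cycle (1 5 7 8).
On a 4-cycle, s^4 is the identity, so s^29 = s^1 there (29 ≡ 1 mod 4).
Advancing 1 step from 7: 7 → 8.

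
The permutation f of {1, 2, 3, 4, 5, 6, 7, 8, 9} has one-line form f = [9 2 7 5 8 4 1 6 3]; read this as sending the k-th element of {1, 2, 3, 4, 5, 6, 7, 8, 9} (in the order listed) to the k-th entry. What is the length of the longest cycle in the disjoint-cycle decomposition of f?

Decomposing into disjoint cycles gives (1 9 3 7)(4 5 8 6); the longest has length 4.

4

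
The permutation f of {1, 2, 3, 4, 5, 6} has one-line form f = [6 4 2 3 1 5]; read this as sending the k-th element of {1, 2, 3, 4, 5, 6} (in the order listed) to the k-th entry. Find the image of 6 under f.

5

6 is element number 6 of the domain, and entry number 6 of the one-line form is 5, so f(6) = 5.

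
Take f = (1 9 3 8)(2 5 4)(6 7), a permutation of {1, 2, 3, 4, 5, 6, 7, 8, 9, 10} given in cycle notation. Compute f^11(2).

4

2 lies in the 3-cycle (2 5 4).
Powers repeat with period 3 on this cycle, and 11 mod 3 = 2, so f^11(2) = f^2(2).
Advancing 2 steps from 2: 2 → 5 → 4.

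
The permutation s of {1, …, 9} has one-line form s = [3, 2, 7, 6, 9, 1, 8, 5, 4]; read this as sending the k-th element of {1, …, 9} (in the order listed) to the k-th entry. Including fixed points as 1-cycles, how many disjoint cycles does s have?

2

The cycle decomposition is (1, 3, 7, 8, 5, 9, 4, 6)(2), which has 2 cycles (counting 1-cycles).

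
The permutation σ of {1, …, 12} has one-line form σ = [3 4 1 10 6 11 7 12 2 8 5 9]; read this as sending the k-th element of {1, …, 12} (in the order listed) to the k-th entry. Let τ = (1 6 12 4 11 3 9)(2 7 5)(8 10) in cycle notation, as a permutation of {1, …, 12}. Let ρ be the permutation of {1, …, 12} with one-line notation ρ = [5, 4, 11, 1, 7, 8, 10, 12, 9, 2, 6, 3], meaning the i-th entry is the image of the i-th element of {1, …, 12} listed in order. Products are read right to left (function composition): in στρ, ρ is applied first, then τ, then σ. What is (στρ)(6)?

(στρ)(6) = σ(τ(ρ(6))). ρ(6) = 8, then τ(8) = 10, then σ(10) = 8, so the result is 8.

8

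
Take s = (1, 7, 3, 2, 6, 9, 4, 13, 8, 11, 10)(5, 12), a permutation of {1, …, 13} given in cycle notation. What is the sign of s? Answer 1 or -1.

-1

The cycle lengths are 11, 2.
A cycle is odd iff its length is even; s has 1 even-length cycle, so sgn(s) = (−1)^1 and s is odd.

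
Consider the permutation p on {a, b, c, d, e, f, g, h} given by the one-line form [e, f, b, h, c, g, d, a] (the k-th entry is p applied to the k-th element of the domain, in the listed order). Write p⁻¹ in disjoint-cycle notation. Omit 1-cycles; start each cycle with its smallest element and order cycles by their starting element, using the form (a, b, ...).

(a, h, d, g, f, b, c, e)

The cycle decomposition of p is (a, e, c, b, f, g, d, h).
The inverse reverses every cycle; in canonical form, p⁻¹ = (a, h, d, g, f, b, c, e).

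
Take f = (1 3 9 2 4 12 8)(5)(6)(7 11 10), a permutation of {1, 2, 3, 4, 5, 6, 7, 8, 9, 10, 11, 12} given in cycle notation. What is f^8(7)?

7 lies in the 3-cycle (7 11 10).
Since the cycle has length 3, f^8 acts on it the same as f^2 (8 mod 3 = 2).
Advancing 2 steps from 7: 7 → 11 → 10.

10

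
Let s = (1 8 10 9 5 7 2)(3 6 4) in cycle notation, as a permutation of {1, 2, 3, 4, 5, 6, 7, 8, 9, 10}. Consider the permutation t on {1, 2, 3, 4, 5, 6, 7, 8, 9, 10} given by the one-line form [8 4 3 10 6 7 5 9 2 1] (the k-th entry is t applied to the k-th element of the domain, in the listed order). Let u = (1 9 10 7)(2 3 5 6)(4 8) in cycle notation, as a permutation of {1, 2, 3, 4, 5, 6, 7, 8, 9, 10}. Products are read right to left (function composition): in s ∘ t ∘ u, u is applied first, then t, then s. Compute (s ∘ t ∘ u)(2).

6

Chase 2: u(2) = 3; t(3) = 3; s(3) = 6. Hence (s ∘ t ∘ u)(2) = 6.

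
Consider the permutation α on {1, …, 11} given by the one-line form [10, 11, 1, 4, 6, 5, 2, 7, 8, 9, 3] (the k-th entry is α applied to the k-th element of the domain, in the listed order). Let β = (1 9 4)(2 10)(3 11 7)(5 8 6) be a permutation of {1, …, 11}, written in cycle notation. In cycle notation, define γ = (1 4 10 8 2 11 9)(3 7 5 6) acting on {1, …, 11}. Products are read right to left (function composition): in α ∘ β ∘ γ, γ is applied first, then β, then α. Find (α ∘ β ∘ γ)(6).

3

Chase 6: γ(6) = 3; β(3) = 11; α(11) = 3. Hence (α ∘ β ∘ γ)(6) = 3.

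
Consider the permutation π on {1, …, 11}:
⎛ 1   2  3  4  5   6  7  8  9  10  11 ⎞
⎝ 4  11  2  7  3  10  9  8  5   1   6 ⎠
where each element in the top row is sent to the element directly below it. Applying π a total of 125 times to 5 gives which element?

10

Tracing 5 → 3 → … returns to 5 after 10 steps, so 5 lies in a 10-cycle (1 4 7 9 5 3 2 11 6 10).
Powers repeat with period 10 on this cycle, and 125 mod 10 = 5, so π^125(5) = π^5(5).
Stepping 5 places around the cycle: 5 → 3 → 2 → 11 → 6 → 10.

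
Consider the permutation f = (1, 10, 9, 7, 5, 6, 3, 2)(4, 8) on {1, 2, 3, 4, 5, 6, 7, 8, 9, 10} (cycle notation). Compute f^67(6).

1

6 lies in the 8-cycle (1, 10, 9, 7, 5, 6, 3, 2).
Powers repeat with period 8 on this cycle, and 67 mod 8 = 3, so f^67(6) = f^3(6).
Advancing 3 steps from 6: 6 → 3 → 2 → 1.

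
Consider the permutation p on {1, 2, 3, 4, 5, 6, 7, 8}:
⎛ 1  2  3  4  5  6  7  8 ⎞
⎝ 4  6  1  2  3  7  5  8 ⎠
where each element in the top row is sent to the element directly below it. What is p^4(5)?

Tracing 5 → 3 → … returns to 5 after 7 steps, so 5 lies in a 7-cycle (1, 4, 2, 6, 7, 5, 3).
Stepping 4 places around the cycle: 5 → 3 → 1 → 4 → 2.

2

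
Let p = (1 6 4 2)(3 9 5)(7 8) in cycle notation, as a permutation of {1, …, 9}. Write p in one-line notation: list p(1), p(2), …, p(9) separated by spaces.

Each element maps to the next entry in its cycle (wrapping to the front): 1↦6, 2↦1, 3↦9, 4↦2, 5↦3, 6↦4, 7↦8, 8↦7, 9↦5.
Listing these in domain order gives 6 1 9 2 3 4 8 7 5.

6 1 9 2 3 4 8 7 5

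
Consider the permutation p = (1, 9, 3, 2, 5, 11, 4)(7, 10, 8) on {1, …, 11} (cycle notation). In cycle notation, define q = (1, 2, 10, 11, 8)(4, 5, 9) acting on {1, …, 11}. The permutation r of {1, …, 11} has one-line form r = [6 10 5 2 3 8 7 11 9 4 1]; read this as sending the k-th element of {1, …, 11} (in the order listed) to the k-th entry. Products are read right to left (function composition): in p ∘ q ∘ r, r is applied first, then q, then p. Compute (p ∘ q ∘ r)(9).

Apply the permutations in order: r(9) = 9, then q(9) = 4, then p(4) = 1. So (p ∘ q ∘ r)(9) = 1.

1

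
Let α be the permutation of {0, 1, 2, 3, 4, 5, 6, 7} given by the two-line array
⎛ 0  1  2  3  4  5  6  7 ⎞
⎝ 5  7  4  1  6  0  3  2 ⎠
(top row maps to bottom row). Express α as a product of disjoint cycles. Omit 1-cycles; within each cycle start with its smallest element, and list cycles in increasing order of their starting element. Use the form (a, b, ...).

Start at 0 and follow images: 0 → 5 → 0, giving the cycle (0, 5).
Repeating from the next unused element and collecting all non-trivial cycles gives (0, 5)(1, 7, 2, 4, 6, 3).

(0, 5)(1, 7, 2, 4, 6, 3)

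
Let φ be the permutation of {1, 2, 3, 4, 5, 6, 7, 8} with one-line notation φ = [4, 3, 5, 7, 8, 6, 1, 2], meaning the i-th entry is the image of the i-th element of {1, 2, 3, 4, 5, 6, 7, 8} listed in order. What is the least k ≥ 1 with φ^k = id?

Decomposing into disjoint cycles gives cycle lengths 4, 3, 1.
The order is lcm(4, 3) = 12.

12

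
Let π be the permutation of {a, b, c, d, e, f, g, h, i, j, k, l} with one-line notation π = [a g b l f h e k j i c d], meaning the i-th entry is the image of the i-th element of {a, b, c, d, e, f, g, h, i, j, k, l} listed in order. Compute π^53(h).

g

Tracing h → k → … returns to h after 7 steps, so h lies in a 7-cycle (b g e f h k c).
Powers repeat with period 7 on this cycle, and 53 mod 7 = 4, so π^53(h) = π^4(h).
Stepping 4 places around the cycle: h → k → c → b → g.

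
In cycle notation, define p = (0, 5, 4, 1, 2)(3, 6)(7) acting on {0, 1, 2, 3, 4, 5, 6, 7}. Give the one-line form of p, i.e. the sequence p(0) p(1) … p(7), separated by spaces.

5 2 0 6 1 4 3 7

Image by image: 0→5, 1→2, 2→0, 3→6, 4→1, 5→4, 6→3, 7→7.
So the one-line form is 5 2 0 6 1 4 3 7.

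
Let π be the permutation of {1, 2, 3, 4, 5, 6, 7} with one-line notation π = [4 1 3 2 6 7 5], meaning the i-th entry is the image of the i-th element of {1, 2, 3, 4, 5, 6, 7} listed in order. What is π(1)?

1 is element number 1 of the domain, and entry number 1 of the one-line form is 4, so π(1) = 4.

4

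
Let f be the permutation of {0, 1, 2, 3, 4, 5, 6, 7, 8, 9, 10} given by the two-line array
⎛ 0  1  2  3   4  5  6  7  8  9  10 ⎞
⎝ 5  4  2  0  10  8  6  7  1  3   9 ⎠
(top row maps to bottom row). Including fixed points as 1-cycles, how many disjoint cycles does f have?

4

The cycle decomposition is (0, 5, 8, 1, 4, 10, 9, 3)(2)(6)(7), which has 4 cycles (counting 1-cycles).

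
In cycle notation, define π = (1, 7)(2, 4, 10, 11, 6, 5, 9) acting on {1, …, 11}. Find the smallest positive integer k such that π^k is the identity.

14

The disjoint cycles have lengths 7, 2, 1, 1.
Since disjoint cycles commute, ord(π) = lcm(7, 2) = 14.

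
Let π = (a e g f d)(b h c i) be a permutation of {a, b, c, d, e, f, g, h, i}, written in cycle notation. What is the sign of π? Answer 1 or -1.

The cycle lengths are 5, 4.
A cycle is odd iff its length is even; π has 1 even-length cycle, so sgn(π) = (−1)^1 and π is odd.

-1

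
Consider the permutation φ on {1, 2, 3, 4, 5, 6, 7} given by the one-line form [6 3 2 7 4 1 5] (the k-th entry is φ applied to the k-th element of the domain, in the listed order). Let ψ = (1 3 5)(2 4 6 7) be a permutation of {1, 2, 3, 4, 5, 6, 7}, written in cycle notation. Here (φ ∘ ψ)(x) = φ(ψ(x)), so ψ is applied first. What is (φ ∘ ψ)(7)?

(φ ∘ ψ)(7) = φ(ψ(7)). ψ(7) = 2, then φ(2) = 3. So (φ ∘ ψ)(7) = 3.

3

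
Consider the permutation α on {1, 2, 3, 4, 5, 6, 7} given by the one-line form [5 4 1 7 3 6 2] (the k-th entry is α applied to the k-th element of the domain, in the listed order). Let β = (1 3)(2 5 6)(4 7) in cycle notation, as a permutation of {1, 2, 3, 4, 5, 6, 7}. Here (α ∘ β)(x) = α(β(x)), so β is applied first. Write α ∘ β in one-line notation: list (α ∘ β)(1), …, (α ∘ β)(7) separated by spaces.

1 3 5 2 6 4 7

(α ∘ β)(x) = α(β(x)). Computing each image: α(β(1)) = α(3) = 1, α(β(2)) = α(5) = 3, α(β(3)) = α(1) = 5, α(β(4)) = α(7) = 2, α(β(5)) = α(6) = 6, α(β(6)) = α(2) = 4, α(β(7)) = α(4) = 7.
Hence α ∘ β = [1 3 5 2 6 4 7].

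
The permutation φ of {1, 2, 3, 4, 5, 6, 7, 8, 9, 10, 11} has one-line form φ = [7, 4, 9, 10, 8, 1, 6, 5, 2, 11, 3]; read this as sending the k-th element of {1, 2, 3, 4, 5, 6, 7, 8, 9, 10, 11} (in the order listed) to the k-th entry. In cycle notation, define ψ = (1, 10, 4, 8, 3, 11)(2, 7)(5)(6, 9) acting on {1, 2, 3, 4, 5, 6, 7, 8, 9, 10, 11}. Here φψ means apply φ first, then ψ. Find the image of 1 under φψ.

φ(1) = 7, then ψ(7) = 2; composing gives (φψ)(1) = 2.

2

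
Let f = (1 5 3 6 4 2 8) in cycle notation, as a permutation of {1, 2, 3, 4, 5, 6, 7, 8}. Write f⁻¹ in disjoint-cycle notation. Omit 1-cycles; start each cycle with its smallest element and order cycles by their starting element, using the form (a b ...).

(1 8 2 4 6 3 5)

If f sends a → b within a cycle, f⁻¹ sends b → a; equivalently, reverse each cycle.
After reversing and putting each cycle's least element first, f⁻¹ = (1 8 2 4 6 3 5).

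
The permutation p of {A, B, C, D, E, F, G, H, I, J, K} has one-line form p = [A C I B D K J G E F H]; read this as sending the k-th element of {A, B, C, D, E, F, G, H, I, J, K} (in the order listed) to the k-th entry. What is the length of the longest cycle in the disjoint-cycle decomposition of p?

Decomposing into disjoint cycles gives (B C I E D)(F K H G J); the longest has length 5.

5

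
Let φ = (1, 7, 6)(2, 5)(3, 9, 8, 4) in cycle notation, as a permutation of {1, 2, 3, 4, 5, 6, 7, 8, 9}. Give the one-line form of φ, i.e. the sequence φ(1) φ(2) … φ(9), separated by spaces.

7 5 9 3 2 1 6 4 8

Image by image: 1→7, 2→5, 3→9, 4→3, 5→2, 6→1, 7→6, 8→4, 9→8.
Listing these in domain order gives 7 5 9 3 2 1 6 4 8.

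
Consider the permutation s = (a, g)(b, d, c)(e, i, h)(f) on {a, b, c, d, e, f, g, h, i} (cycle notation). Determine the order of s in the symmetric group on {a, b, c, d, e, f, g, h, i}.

6

The disjoint cycles have lengths 3, 3, 2, 1.
The order is lcm(3, 3, 2) = 6.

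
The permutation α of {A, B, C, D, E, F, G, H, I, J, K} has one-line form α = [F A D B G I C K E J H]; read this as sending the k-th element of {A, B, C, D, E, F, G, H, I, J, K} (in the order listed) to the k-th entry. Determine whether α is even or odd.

In disjoint-cycle form the cycle lengths are 8, 2, 1.
A cycle of length ℓ contributes ℓ−1 transpositions, so α is a product of 7 + 1 = 8 transpositions — even.

even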